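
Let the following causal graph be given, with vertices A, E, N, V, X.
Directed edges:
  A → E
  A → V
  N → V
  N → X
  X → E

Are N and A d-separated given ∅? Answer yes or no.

Yes — N ⊥ A | ∅.

Bayes-Ball from N | ∅ reaches {E,V,X}.
A ∉ reach(N|∅) ⇒ N ⊥ A | ∅.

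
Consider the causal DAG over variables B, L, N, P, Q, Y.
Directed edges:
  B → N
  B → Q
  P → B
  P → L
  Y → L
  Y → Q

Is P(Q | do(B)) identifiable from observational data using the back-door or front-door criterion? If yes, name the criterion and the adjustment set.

P(Q|do(B)): backdoor, adjust for ∅.

desc(B)\{B}={N,Q}; candidates ⊆ {L,P,Y}.
∅: B⊥Q given ∅ in G with B→· removed — back-door holds.
P(Q|do(B)) = P(Q|B) — no adjustment needed.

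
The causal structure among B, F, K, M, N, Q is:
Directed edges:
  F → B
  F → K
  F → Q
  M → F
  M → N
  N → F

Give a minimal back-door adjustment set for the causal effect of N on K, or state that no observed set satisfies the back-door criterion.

desc(N)\{N}={B,F,K,Q}; candidates ⊆ {M}.
size 0: {}; under {} N still reaches {B,F,K,M,Q} ∋ K.
{M}: N⊥K given {M} in G with N→· removed — back-door holds.

N→K: minimal back-door set {M}.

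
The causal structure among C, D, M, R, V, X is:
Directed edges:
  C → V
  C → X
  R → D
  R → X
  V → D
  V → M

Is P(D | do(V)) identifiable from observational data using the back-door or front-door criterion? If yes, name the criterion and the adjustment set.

desc(V)\{V}={D,M}; candidates ⊆ {C,R,X}.
∅: V⊥D given ∅ in G with V→· removed — back-door holds.
P(D|do(V)) = P(D|V) — no adjustment needed.

P(D|do(V)): backdoor, adjust for ∅.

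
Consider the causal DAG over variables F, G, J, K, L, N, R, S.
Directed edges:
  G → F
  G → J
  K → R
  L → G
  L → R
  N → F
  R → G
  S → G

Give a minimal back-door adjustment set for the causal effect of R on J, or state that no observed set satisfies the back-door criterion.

desc(R)\{R}={F,G,J}; candidates ⊆ {K,L,N,S}.
size 0: {}; under {} R still reaches {F,G,J,K,L} ∋ J.
{L}: R⊥J given {L} in G with R→· removed — back-door holds.

R→J: minimal back-door set {L}.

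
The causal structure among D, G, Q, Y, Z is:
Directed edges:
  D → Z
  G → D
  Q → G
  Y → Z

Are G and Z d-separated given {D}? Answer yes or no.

Bayes-Ball from G | {D} reaches {Q}.
Z ∉ reach(G|{D}) ⇒ G ⊥ Z | {D}.

Yes — G ⊥ Z | {D}.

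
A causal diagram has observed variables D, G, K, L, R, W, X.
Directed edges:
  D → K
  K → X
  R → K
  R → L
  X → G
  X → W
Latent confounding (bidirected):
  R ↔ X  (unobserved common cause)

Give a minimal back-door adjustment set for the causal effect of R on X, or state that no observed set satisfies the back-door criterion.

desc(R)\{R}={G,K,L,W,X}; candidates ⊆ {D}.
R↔X: latent back-door arc(s) into R.
size 0: {}; under {} R still reaches {G,W,X} ∋ X.
size 1: {D}; under {D} R still reaches {G,W,X} ∋ X.
R↔X cannot be blocked by any observed set — no back-door set.

R→X: no observed back-door set.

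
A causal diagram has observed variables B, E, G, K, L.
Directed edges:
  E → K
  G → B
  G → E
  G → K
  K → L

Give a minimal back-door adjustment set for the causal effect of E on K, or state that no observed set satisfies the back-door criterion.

E→K: minimal back-door set {G}.

desc(E)\{E}={K,L}; candidates ⊆ {B,G}.
size 0: {}; under {} E still reaches {B,G,K,L} ∋ K.
{G}: E⊥K given {G} in G with E→· removed — back-door holds.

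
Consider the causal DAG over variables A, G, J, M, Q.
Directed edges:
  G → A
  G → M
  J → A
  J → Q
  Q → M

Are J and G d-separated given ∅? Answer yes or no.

Yes — J ⊥ G | ∅.

Bayes-Ball from J | ∅ reaches {A,M,Q}.
G ∉ reach(J|∅) ⇒ J ⊥ G | ∅.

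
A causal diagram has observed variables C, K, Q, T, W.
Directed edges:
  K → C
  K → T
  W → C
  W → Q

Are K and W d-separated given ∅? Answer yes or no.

Bayes-Ball from K | ∅ reaches {C,T}.
W ∉ reach(K|∅) ⇒ K ⊥ W | ∅.

Yes — K ⊥ W | ∅.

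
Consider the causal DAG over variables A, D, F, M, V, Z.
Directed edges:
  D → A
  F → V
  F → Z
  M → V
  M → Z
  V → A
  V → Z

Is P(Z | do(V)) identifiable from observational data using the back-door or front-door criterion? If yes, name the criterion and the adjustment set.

P(Z|do(V)): backdoor, adjust for {F, M}.

desc(V)\{V}={A,Z}; candidates ⊆ {D,F,M}.
size 0: {}; under {} V still reaches {F,M,Z} ∋ Z.
size 1: {D}, {F}, {M}; under {D} V still reaches {F,M,Z} ∋ Z.
{F,M}: V⊥Z given {F,M} in G with V→· removed — back-door holds.
P(Z|do(V)) = Σ_{F,M} P(Z|V,F,M)·P(F,M).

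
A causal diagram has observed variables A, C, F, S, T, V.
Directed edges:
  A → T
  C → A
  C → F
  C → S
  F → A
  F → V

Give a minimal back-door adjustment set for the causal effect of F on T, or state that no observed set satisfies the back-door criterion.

F→T: minimal back-door set {C}.

desc(F)\{F}={A,T,V}; candidates ⊆ {C,S}.
size 0: {}; under {} F still reaches {A,C,S,T} ∋ T.
{C}: F⊥T given {C} in G with F→· removed — back-door holds.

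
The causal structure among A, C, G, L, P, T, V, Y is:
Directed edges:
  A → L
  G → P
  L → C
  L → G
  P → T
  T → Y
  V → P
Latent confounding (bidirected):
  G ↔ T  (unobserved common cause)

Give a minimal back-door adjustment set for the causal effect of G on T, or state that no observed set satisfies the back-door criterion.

desc(G)\{G}={P,T,Y}; candidates ⊆ {A,C,L,V}.
G↔T: latent back-door arc(s) into G.
size 0: {}; under {} G still reaches {A,C,L,T,Y} ∋ T.
size 1: {A}, {C}, {L} …(+1); under {A} G still reaches {C,L,T,Y} ∋ T.
size 2: {A,C}, {A,L}, {A,V} …(+3); under {A,C} G still reaches {L,T,Y} ∋ T.
G↔T cannot be blocked by any observed set — no back-door set.

G→T: no observed back-door set.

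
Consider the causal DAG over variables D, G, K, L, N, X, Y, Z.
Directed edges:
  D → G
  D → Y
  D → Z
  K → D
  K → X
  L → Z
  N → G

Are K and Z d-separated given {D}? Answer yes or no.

Bayes-Ball from K | {D} reaches {X}.
Z ∉ reach(K|{D}) ⇒ K ⊥ Z | {D}.

Yes — K ⊥ Z | {D}.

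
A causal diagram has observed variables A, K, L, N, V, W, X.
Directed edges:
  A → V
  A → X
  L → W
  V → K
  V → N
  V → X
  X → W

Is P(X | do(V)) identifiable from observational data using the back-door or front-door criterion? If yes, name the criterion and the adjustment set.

P(X|do(V)): backdoor, adjust for {A}.

desc(V)\{V}={K,N,W,X}; candidates ⊆ {A,L}.
size 0: {}; under {} V still reaches {A,W,X} ∋ X.
{A}: V⊥X given {A} in G with V→· removed — back-door holds.
P(X|do(V)) = Σ_{A} P(X|V,A)·P(A).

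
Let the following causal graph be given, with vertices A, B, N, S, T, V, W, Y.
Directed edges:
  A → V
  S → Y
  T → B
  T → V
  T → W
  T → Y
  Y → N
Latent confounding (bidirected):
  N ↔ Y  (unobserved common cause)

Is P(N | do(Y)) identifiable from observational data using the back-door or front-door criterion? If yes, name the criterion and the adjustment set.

P(N|do(Y)): not identifiable (no BD/FD set).

desc(Y)\{Y}={N}; candidates ⊆ {A,B,S,T,V,W}.
Y↔N: latent back-door arc(s) into Y.
size 0: {}; under {} Y still reaches {B,N,S,T,V,W} ∋ N.
size 1: {A}, {B}, {S} …(+3); under {A} Y still reaches {B,N,S,T,V,W} ∋ N.
size 2: {A,B}, {A,S}, {A,T} …(+12); under {A,B} Y still reaches {N,S,T,V,W} ∋ N.
Y↔N cannot be blocked by any observed set — no back-door set.
No mediator lies on a directed Y→…→N path.
Neither criterion identifies P(N|do(Y)) in this graph.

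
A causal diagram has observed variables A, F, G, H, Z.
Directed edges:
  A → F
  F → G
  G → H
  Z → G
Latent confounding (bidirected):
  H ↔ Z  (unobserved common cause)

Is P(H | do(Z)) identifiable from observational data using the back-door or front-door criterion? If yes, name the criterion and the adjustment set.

P(H|do(Z)): frontdoor, adjust for {G}.

desc(Z)\{Z}={G,H}; candidates ⊆ {A,F}.
Z↔H: latent back-door arc(s) into Z.
size 0: {}; under {} Z still reaches {H} ∋ H.
size 1: {A}, {F}; under {A} Z still reaches {H} ∋ H.
size 2: {A,F}; under {A,F} Z still reaches {H} ∋ H.
Z↔H cannot be blocked by any observed set — no back-door set.
{G}: (i) intercepts every directed Z→H path; (ii) no back-door Z→{G}; (iii) {Z} blocks every back-door {G}→H. Front-door holds.
P(H|do(Z)) = Σ_{G} P(G|Z) Σ_{Z'} P(H|G,Z')P(Z').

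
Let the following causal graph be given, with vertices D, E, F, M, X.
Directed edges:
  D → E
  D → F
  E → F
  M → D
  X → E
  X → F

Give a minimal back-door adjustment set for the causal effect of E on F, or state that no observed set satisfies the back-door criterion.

E→F: minimal back-door set {D, X}.

desc(E)\{E}={F}; candidates ⊆ {D,M,X}.
size 0: {}; under {} E still reaches {D,F,M,X} ∋ F.
size 1: {D}, {M}, {X}; under {D} E still reaches {F,X} ∋ F.
{D,X}: E⊥F given {D,X} in G with E→· removed — back-door holds.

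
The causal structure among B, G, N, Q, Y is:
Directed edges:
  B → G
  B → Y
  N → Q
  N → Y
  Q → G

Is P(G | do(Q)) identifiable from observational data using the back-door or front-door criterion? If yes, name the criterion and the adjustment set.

desc(Q)\{Q}={G}; candidates ⊆ {B,N,Y}.
∅: Q⊥G given ∅ in G with Q→· removed — back-door holds.
P(G|do(Q)) = P(G|Q) — no adjustment needed.

P(G|do(Q)): backdoor, adjust for ∅.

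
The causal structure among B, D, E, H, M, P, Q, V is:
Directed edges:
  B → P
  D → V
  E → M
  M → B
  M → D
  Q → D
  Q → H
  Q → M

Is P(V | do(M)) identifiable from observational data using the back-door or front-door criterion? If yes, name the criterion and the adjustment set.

desc(M)\{M}={B,D,P,V}; candidates ⊆ {E,H,Q}.
size 0: {}; under {} M still reaches {D,E,H,Q,V} ∋ V.
{Q}: M⊥V given {Q} in G with M→· removed — back-door holds.
P(V|do(M)) = Σ_{Q} P(V|M,Q)·P(Q).

P(V|do(M)): backdoor, adjust for {Q}.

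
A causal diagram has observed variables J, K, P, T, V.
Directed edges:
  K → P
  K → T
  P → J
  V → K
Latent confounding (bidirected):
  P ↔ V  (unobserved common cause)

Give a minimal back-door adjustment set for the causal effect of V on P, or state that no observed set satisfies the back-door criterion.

desc(V)\{V}={J,K,P,T}; candidates ⊆ {—}.
V↔P: latent back-door arc(s) into V.
size 0: {}; under {} V still reaches {J,P} ∋ P.
V↔P cannot be blocked by any observed set — no back-door set.

V→P: no observed back-door set.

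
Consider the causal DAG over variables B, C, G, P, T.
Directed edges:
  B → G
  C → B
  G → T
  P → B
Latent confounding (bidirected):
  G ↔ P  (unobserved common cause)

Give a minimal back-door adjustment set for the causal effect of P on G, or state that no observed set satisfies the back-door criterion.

P→G: no observed back-door set.

desc(P)\{P}={B,G,T}; candidates ⊆ {C}.
P↔G: latent back-door arc(s) into P.
size 0: {}; under {} P still reaches {G,T} ∋ G.
size 1: {C}; under {C} P still reaches {G,T} ∋ G.
P↔G cannot be blocked by any observed set — no back-door set.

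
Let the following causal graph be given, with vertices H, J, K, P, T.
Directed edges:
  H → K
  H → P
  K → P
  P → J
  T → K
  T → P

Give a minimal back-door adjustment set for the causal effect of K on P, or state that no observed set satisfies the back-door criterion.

K→P: minimal back-door set {H, T}.

desc(K)\{K}={J,P}; candidates ⊆ {H,T}.
size 0: {}; under {} K still reaches {H,J,P,T} ∋ P.
size 1: {H}, {T}; under {H} K still reaches {J,P,T} ∋ P.
{H,T}: K⊥P given {H,T} in G with K→· removed — back-door holds.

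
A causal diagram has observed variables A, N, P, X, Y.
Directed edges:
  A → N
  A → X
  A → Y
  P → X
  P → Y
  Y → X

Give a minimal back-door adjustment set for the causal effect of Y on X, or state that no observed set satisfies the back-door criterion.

Y→X: minimal back-door set {A, P}.

desc(Y)\{Y}={X}; candidates ⊆ {A,N,P}.
size 0: {}; under {} Y still reaches {A,N,P,X} ∋ X.
size 1: {A}, {N}, {P}; under {A} Y still reaches {P,X} ∋ X.
{A,P}: Y⊥X given {A,P} in G with Y→· removed — back-door holds.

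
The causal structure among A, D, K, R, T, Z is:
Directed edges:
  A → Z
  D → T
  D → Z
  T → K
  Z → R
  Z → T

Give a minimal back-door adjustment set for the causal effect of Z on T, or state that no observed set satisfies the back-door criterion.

Z→T: minimal back-door set {D}.

desc(Z)\{Z}={K,R,T}; candidates ⊆ {A,D}.
size 0: {}; under {} Z still reaches {A,D,K,T} ∋ T.
{D}: Z⊥T given {D} in G with Z→· removed — back-door holds.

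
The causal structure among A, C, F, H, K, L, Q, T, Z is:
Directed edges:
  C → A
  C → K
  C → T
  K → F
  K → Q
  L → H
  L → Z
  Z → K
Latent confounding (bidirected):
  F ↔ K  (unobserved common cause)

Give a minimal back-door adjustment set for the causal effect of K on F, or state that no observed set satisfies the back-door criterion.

K→F: no observed back-door set.

desc(K)\{K}={F,Q}; candidates ⊆ {A,C,H,L,T,Z}.
K↔F: latent back-door arc(s) into K.
size 0: {}; under {} K still reaches {A,C,F,H,L,T,Z} ∋ F.
size 1: {A}, {C}, {H} …(+3); under {A} K still reaches {C,F,H,L,T,Z} ∋ F.
size 2: {A,C}, {A,H}, {A,L} …(+12); under {A,C} K still reaches {F,H,L,Z} ∋ F.
K↔F cannot be blocked by any observed set — no back-door set.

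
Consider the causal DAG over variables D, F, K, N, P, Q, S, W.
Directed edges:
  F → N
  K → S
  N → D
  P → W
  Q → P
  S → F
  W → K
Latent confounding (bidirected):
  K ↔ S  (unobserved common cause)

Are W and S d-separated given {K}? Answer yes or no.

No — W and S are d-connected given {K}.

Bayes-Ball from W | {K} reaches {D,F,N,P,Q,S}.
S ∈ reach(W|{K}) ⇒ W ⊥̸ S | {K}.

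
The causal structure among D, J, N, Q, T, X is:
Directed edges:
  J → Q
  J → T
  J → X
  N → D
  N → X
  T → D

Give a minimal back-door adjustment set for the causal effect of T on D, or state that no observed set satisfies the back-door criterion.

T→D: minimal back-door set ∅.

desc(T)\{T}={D}; candidates ⊆ {J,N,Q,X}.
∅: T⊥D given ∅ in G with T→· removed — back-door holds.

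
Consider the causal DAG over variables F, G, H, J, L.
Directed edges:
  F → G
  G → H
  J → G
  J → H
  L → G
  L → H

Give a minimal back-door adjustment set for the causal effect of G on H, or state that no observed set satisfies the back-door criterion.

G→H: minimal back-door set {J, L}.

desc(G)\{G}={H}; candidates ⊆ {F,J,L}.
size 0: {}; under {} G still reaches {F,H,J,L} ∋ H.
size 1: {F}, {J}, {L}; under {F} G still reaches {H,J,L} ∋ H.
{J,L}: G⊥H given {J,L} in G with G→· removed — back-door holds.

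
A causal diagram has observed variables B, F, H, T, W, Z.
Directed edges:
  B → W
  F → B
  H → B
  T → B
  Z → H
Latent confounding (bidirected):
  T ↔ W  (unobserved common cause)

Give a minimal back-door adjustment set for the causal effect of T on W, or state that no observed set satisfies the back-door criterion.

T→W: no observed back-door set.

desc(T)\{T}={B,W}; candidates ⊆ {F,H,Z}.
T↔W: latent back-door arc(s) into T.
size 0: {}; under {} T still reaches {W} ∋ W.
size 1: {F}, {H}, {Z}; under {F} T still reaches {W} ∋ W.
size 2: {F,H}, {F,Z}, {H,Z}; under {F,H} T still reaches {W} ∋ W.
T↔W cannot be blocked by any observed set — no back-door set.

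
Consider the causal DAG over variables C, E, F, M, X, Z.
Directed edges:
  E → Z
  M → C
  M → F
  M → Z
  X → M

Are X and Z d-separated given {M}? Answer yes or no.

Bayes-Ball from X | {M} reaches ∅.
Z ∉ reach(X|{M}) ⇒ X ⊥ Z | {M}.

Yes — X ⊥ Z | {M}.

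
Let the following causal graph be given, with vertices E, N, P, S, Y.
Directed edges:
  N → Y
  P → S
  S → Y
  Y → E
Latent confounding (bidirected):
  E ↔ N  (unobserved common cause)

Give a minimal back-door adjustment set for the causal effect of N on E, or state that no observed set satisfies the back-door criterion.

desc(N)\{N}={E,Y}; candidates ⊆ {P,S}.
N↔E: latent back-door arc(s) into N.
size 0: {}; under {} N still reaches {E} ∋ E.
size 1: {P}, {S}; under {P} N still reaches {E} ∋ E.
size 2: {P,S}; under {P,S} N still reaches {E} ∋ E.
N↔E cannot be blocked by any observed set — no back-door set.

N→E: no observed back-door set.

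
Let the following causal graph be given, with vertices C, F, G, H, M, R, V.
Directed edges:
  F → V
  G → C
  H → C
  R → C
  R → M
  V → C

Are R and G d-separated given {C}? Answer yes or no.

No — R and G are d-connected given {C}.

Bayes-Ball from R | {C} reaches {F,G,H,M,V}.
G ∈ reach(R|{C}) ⇒ R ⊥̸ G | {C}.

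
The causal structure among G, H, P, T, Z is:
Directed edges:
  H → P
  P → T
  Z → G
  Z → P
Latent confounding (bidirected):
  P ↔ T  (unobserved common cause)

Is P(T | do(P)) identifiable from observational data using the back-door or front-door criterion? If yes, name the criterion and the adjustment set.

P(T|do(P)): not identifiable (no BD/FD set).

desc(P)\{P}={T}; candidates ⊆ {G,H,Z}.
P↔T: latent back-door arc(s) into P.
size 0: {}; under {} P still reaches {G,H,T,Z} ∋ T.
size 1: {G}, {H}, {Z}; under {G} P still reaches {H,T,Z} ∋ T.
size 2: {G,H}, {G,Z}, {H,Z}; under {G,H} P still reaches {T,Z} ∋ T.
P↔T cannot be blocked by any observed set — no back-door set.
No mediator lies on a directed P→…→T path.
Neither criterion identifies P(T|do(P)) in this graph.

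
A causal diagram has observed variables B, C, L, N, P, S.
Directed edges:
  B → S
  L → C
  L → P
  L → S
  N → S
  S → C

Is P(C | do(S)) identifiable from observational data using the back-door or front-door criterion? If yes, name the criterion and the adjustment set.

P(C|do(S)): backdoor, adjust for {L}.

desc(S)\{S}={C}; candidates ⊆ {B,L,N,P}.
size 0: {}; under {} S still reaches {B,C,L,N,P} ∋ C.
{L}: S⊥C given {L} in G with S→· removed — back-door holds.
P(C|do(S)) = Σ_{L} P(C|S,L)·P(L).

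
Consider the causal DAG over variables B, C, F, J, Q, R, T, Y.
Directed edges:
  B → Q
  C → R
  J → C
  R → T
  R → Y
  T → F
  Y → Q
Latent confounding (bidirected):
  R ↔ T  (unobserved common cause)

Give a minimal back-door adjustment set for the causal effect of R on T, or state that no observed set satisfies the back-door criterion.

desc(R)\{R}={F,Q,T,Y}; candidates ⊆ {B,C,J}.
R↔T: latent back-door arc(s) into R.
size 0: {}; under {} R still reaches {C,F,J,T} ∋ T.
size 1: {B}, {C}, {J}; under {B} R still reaches {C,F,J,T} ∋ T.
size 2: {B,C}, {B,J}, {C,J}; under {B,C} R still reaches {F,T} ∋ T.
R↔T cannot be blocked by any observed set — no back-door set.

R→T: no observed back-door set.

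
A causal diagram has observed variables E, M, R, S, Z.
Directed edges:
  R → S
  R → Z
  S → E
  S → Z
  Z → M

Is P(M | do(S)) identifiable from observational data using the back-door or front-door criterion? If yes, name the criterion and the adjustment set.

P(M|do(S)): backdoor, adjust for {R}.

desc(S)\{S}={E,M,Z}; candidates ⊆ {R}.
size 0: {}; under {} S still reaches {M,R,Z} ∋ M.
{R}: S⊥M given {R} in G with S→· removed — back-door holds.
P(M|do(S)) = Σ_{R} P(M|S,R)·P(R).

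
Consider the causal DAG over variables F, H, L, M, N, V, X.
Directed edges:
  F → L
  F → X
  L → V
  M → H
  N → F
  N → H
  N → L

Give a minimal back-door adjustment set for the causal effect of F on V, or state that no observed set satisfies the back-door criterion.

desc(F)\{F}={L,V,X}; candidates ⊆ {H,M,N}.
size 0: {}; under {} F still reaches {H,L,N,V} ∋ V.
{N}: F⊥V given {N} in G with F→· removed — back-door holds.

F→V: minimal back-door set {N}.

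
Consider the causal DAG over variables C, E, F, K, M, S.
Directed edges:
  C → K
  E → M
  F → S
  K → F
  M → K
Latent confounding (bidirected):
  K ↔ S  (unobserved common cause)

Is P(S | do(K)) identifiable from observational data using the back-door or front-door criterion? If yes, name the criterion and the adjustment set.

desc(K)\{K}={F,S}; candidates ⊆ {C,E,M}.
K↔S: latent back-door arc(s) into K.
size 0: {}; under {} K still reaches {C,E,M,S} ∋ S.
size 1: {C}, {E}, {M}; under {C} K still reaches {E,M,S} ∋ S.
size 2: {C,E}, {C,M}, {E,M}; under {C,E} K still reaches {M,S} ∋ S.
K↔S cannot be blocked by any observed set — no back-door set.
{F}: (i) intercepts every directed K→S path; (ii) no back-door K→{F}; (iii) {K} blocks every back-door {F}→S. Front-door holds.
P(S|do(K)) = Σ_{F} P(F|K) Σ_{K'} P(S|F,K')P(K').

P(S|do(K)): frontdoor, adjust for {F}.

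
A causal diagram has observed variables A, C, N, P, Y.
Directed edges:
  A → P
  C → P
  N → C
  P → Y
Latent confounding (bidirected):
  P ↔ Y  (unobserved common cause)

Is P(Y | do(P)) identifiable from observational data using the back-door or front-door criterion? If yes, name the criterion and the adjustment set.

P(Y|do(P)): not identifiable (no BD/FD set).

desc(P)\{P}={Y}; candidates ⊆ {A,C,N}.
P↔Y: latent back-door arc(s) into P.
size 0: {}; under {} P still reaches {A,C,N,Y} ∋ Y.
size 1: {A}, {C}, {N}; under {A} P still reaches {C,N,Y} ∋ Y.
size 2: {A,C}, {A,N}, {C,N}; under {A,C} P still reaches {Y} ∋ Y.
P↔Y cannot be blocked by any observed set — no back-door set.
No mediator lies on a directed P→…→Y path.
Neither criterion identifies P(Y|do(P)) in this graph.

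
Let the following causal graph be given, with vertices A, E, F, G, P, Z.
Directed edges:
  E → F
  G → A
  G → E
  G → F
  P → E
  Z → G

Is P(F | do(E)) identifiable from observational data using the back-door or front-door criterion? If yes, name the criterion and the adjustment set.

P(F|do(E)): backdoor, adjust for {G}.

desc(E)\{E}={F}; candidates ⊆ {A,G,P,Z}.
size 0: {}; under {} E still reaches {A,F,G,P,Z} ∋ F.
{G}: E⊥F given {G} in G with E→· removed — back-door holds.
P(F|do(E)) = Σ_{G} P(F|E,G)·P(G).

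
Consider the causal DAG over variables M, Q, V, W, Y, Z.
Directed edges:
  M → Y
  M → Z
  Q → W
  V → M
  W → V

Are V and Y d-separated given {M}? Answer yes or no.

Bayes-Ball from V | {M} reaches {Q,W}.
Y ∉ reach(V|{M}) ⇒ V ⊥ Y | {M}.

Yes — V ⊥ Y | {M}.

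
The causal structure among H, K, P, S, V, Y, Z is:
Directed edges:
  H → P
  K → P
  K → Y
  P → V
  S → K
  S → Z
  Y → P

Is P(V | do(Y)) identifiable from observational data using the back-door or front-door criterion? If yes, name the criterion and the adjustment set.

P(V|do(Y)): backdoor, adjust for {K}.

desc(Y)\{Y}={P,V}; candidates ⊆ {H,K,S,Z}.
size 0: {}; under {} Y still reaches {K,P,S,V,Z} ∋ V.
{K}: Y⊥V given {K} in G with Y→· removed — back-door holds.
P(V|do(Y)) = Σ_{K} P(V|Y,K)·P(K).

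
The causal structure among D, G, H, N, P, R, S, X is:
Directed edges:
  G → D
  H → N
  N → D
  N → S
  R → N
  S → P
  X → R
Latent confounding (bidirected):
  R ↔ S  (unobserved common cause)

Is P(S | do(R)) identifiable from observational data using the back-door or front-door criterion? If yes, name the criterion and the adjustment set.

P(S|do(R)): frontdoor, adjust for {N}.

desc(R)\{R}={D,N,P,S}; candidates ⊆ {G,H,X}.
R↔S: latent back-door arc(s) into R.
size 0: {}; under {} R still reaches {P,S,X} ∋ S.
size 1: {G}, {H}, {X}; under {G} R still reaches {P,S,X} ∋ S.
size 2: {G,H}, {G,X}, {H,X}; under {G,H} R still reaches {P,S,X} ∋ S.
R↔S cannot be blocked by any observed set — no back-door set.
{N}: (i) intercepts every directed R→S path; (ii) no back-door R→{N}; (iii) {R} blocks every back-door {N}→S. Front-door holds.
P(S|do(R)) = Σ_{N} P(N|R) Σ_{R'} P(S|N,R')P(R').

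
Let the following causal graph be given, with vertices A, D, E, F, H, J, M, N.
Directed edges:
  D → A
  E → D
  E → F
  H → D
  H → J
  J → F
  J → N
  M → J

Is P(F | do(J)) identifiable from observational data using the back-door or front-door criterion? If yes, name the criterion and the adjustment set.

desc(J)\{J}={F,N}; candidates ⊆ {A,D,E,H,M}.
∅: J⊥F given ∅ in G with J→· removed — back-door holds.
P(F|do(J)) = P(F|J) — no adjustment needed.

P(F|do(J)): backdoor, adjust for ∅.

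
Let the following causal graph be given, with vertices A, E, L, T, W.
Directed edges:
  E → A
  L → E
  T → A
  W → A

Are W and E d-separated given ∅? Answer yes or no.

Yes — W ⊥ E | ∅.

Bayes-Ball from W | ∅ reaches {A}.
E ∉ reach(W|∅) ⇒ W ⊥ E | ∅.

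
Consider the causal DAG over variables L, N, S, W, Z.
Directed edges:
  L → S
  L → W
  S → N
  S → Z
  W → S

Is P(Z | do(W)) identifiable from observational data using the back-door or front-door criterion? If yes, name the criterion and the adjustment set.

P(Z|do(W)): backdoor, adjust for {L}.

desc(W)\{W}={N,S,Z}; candidates ⊆ {L}.
size 0: {}; under {} W still reaches {L,N,S,Z} ∋ Z.
{L}: W⊥Z given {L} in G with W→· removed — back-door holds.
P(Z|do(W)) = Σ_{L} P(Z|W,L)·P(L).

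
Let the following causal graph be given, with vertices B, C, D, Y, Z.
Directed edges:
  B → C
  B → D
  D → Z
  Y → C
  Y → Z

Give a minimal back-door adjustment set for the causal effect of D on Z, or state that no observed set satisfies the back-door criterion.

desc(D)\{D}={Z}; candidates ⊆ {B,C,Y}.
∅: D⊥Z given ∅ in G with D→· removed — back-door holds.

D→Z: minimal back-door set ∅.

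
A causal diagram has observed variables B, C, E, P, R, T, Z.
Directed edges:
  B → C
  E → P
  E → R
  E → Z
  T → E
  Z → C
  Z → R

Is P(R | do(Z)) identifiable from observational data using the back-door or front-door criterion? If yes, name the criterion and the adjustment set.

desc(Z)\{Z}={C,R}; candidates ⊆ {B,E,P,T}.
size 0: {}; under {} Z still reaches {E,P,R,T} ∋ R.
{E}: Z⊥R given {E} in G with Z→· removed — back-door holds.
P(R|do(Z)) = Σ_{E} P(R|Z,E)·P(E).

P(R|do(Z)): backdoor, adjust for {E}.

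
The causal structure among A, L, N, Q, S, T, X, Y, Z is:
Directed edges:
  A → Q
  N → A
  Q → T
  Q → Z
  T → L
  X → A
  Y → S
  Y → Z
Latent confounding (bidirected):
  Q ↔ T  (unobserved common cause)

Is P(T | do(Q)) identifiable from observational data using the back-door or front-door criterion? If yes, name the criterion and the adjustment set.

P(T|do(Q)): not identifiable (no BD/FD set).

desc(Q)\{Q}={L,T,Z}; candidates ⊆ {A,N,S,X,Y}.
Q↔T: latent back-door arc(s) into Q.
size 0: {}; under {} Q still reaches {A,L,N,T,X} ∋ T.
size 1: {A}, {N}, {S} …(+2); under {A} Q still reaches {L,T} ∋ T.
size 2: {A,N}, {A,S}, {A,X} …(+7); under {A,N} Q still reaches {L,T} ∋ T.
Q↔T cannot be blocked by any observed set — no back-door set.
No mediator lies on a directed Q→…→T path.
Neither criterion identifies P(T|do(Q)) in this graph.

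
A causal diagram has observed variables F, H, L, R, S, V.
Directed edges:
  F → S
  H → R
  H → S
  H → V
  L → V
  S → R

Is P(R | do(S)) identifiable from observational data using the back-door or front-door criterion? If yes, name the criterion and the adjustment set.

desc(S)\{S}={R}; candidates ⊆ {F,H,L,V}.
size 0: {}; under {} S still reaches {F,H,R,V} ∋ R.
{H}: S⊥R given {H} in G with S→· removed — back-door holds.
P(R|do(S)) = Σ_{H} P(R|S,H)·P(H).

P(R|do(S)): backdoor, adjust for {H}.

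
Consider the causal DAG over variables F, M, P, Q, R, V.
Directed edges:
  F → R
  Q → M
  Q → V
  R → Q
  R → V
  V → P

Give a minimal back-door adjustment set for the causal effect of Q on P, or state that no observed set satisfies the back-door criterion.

desc(Q)\{Q}={M,P,V}; candidates ⊆ {F,R}.
size 0: {}; under {} Q still reaches {F,P,R,V} ∋ P.
{R}: Q⊥P given {R} in G with Q→· removed — back-door holds.

Q→P: minimal back-door set {R}.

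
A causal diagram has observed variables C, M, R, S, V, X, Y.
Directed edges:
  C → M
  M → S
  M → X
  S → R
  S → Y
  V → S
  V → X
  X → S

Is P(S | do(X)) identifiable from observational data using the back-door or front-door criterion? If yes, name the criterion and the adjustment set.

desc(X)\{X}={R,S,Y}; candidates ⊆ {C,M,V}.
size 0: {}; under {} X still reaches {C,M,R,S,V,Y} ∋ S.
size 1: {C}, {M}, {V}; under {C} X still reaches {M,R,S,V,Y} ∋ S.
{M,V}: X⊥S given {M,V} in G with X→· removed — back-door holds.
P(S|do(X)) = Σ_{M,V} P(S|X,M,V)·P(M,V).

P(S|do(X)): backdoor, adjust for {M, V}.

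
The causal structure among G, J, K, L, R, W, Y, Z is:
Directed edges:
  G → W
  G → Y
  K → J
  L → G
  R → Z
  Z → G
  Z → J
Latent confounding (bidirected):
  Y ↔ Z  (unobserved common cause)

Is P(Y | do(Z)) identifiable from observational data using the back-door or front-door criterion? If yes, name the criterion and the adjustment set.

P(Y|do(Z)): frontdoor, adjust for {G}.

desc(Z)\{Z}={G,J,W,Y}; candidates ⊆ {K,L,R}.
Z↔Y: latent back-door arc(s) into Z.
size 0: {}; under {} Z still reaches {R,Y} ∋ Y.
size 1: {K}, {L}, {R}; under {K} Z still reaches {R,Y} ∋ Y.
size 2: {K,L}, {K,R}, {L,R}; under {K,L} Z still reaches {R,Y} ∋ Y.
Z↔Y cannot be blocked by any observed set — no back-door set.
{G}: (i) intercepts every directed Z→Y path; (ii) no back-door Z→{G}; (iii) {Z} blocks every back-door {G}→Y. Front-door holds.
P(Y|do(Z)) = Σ_{G} P(G|Z) Σ_{Z'} P(Y|G,Z')P(Z').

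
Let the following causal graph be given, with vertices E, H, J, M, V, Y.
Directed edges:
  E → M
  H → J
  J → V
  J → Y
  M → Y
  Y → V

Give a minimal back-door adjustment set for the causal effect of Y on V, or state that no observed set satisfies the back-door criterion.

desc(Y)\{Y}={V}; candidates ⊆ {E,H,J,M}.
size 0: {}; under {} Y still reaches {E,H,J,M,V} ∋ V.
{J}: Y⊥V given {J} in G with Y→· removed — back-door holds.

Y→V: minimal back-door set {J}.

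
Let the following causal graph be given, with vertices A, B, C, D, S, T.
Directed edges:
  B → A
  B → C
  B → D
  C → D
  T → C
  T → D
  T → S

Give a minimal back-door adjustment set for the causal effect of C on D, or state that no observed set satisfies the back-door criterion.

C→D: minimal back-door set {B, T}.

desc(C)\{C}={D}; candidates ⊆ {A,B,S,T}.
size 0: {}; under {} C still reaches {A,B,D,S,T} ∋ D.
size 1: {A}, {B}, {S} …(+1); under {A} C still reaches {B,D,S,T} ∋ D.
{B,T}: C⊥D given {B,T} in G with C→· removed — back-door holds.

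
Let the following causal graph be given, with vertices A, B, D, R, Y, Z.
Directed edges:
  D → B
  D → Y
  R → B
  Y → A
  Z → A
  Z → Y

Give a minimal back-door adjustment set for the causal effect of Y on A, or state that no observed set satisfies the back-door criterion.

Y→A: minimal back-door set {Z}.

desc(Y)\{Y}={A}; candidates ⊆ {B,D,R,Z}.
size 0: {}; under {} Y still reaches {A,B,D,Z} ∋ A.
{Z}: Y⊥A given {Z} in G with Y→· removed — back-door holds.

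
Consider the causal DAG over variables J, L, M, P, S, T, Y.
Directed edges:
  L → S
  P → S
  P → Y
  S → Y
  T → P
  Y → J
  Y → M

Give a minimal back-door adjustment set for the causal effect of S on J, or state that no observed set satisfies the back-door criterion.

desc(S)\{S}={J,M,Y}; candidates ⊆ {L,P,T}.
size 0: {}; under {} S still reaches {J,L,M,P,T,Y} ∋ J.
{P}: S⊥J given {P} in G with S→· removed — back-door holds.

S→J: minimal back-door set {P}.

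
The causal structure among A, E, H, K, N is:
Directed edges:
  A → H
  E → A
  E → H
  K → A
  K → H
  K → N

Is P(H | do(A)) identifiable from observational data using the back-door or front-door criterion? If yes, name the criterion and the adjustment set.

P(H|do(A)): backdoor, adjust for {E, K}.

desc(A)\{A}={H}; candidates ⊆ {E,K,N}.
size 0: {}; under {} A still reaches {E,H,K,N} ∋ H.
size 1: {E}, {K}, {N}; under {E} A still reaches {H,K,N} ∋ H.
{E,K}: A⊥H given {E,K} in G with A→· removed — back-door holds.
P(H|do(A)) = Σ_{E,K} P(H|A,E,K)·P(E,K).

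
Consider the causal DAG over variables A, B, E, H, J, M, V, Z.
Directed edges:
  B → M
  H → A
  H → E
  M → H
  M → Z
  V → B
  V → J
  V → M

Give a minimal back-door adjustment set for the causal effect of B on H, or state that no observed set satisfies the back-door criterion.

desc(B)\{B}={A,E,H,M,Z}; candidates ⊆ {J,V}.
size 0: {}; under {} B still reaches {A,E,H,J,M,V,Z} ∋ H.
{V}: B⊥H given {V} in G with B→· removed — back-door holds.

B→H: minimal back-door set {V}.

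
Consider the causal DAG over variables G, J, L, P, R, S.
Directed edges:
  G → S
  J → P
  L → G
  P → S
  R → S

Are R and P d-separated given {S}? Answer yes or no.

No — R and P are d-connected given {S}.

Bayes-Ball from R | {S} reaches {G,J,L,P}.
P ∈ reach(R|{S}) ⇒ R ⊥̸ P | {S}.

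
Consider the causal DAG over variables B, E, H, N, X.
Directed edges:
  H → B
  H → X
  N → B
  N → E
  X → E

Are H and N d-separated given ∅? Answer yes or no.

Yes — H ⊥ N | ∅.

Bayes-Ball from H | ∅ reaches {B,E,X}.
N ∉ reach(H|∅) ⇒ H ⊥ N | ∅.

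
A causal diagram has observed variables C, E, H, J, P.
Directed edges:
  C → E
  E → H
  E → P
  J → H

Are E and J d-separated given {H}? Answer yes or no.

Bayes-Ball from E | {H} reaches {C,J,P}.
J ∈ reach(E|{H}) ⇒ E ⊥̸ J | {H}.

No — E and J are d-connected given {H}.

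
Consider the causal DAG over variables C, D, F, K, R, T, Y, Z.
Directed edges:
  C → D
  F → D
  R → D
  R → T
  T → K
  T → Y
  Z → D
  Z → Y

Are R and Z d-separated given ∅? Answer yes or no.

Bayes-Ball from R | ∅ reaches {D,K,T,Y}.
Z ∉ reach(R|∅) ⇒ R ⊥ Z | ∅.

Yes — R ⊥ Z | ∅.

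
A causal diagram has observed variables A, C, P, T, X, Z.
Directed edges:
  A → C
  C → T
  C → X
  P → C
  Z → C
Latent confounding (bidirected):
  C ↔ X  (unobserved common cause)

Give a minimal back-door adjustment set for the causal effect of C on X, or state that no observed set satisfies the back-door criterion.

desc(C)\{C}={T,X}; candidates ⊆ {A,P,Z}.
C↔X: latent back-door arc(s) into C.
size 0: {}; under {} C still reaches {A,P,X,Z} ∋ X.
size 1: {A}, {P}, {Z}; under {A} C still reaches {P,X,Z} ∋ X.
size 2: {A,P}, {A,Z}, {P,Z}; under {A,P} C still reaches {X,Z} ∋ X.
C↔X cannot be blocked by any observed set — no back-door set.

C→X: no observed back-door set.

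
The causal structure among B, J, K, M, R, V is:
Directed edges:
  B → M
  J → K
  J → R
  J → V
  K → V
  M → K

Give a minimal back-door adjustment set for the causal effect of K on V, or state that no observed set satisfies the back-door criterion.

K→V: minimal back-door set {J}.

desc(K)\{K}={V}; candidates ⊆ {B,J,M,R}.
size 0: {}; under {} K still reaches {B,J,M,R,V} ∋ V.
{J}: K⊥V given {J} in G with K→· removed — back-door holds.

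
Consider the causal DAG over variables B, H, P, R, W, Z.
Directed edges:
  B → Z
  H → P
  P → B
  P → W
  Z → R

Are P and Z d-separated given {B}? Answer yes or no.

Yes — P ⊥ Z | {B}.

Bayes-Ball from P | {B} reaches {H,W}.
Z ∉ reach(P|{B}) ⇒ P ⊥ Z | {B}.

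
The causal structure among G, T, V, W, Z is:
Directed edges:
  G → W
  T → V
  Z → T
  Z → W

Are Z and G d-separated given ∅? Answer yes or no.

Bayes-Ball from Z | ∅ reaches {T,V,W}.
G ∉ reach(Z|∅) ⇒ Z ⊥ G | ∅.

Yes — Z ⊥ G | ∅.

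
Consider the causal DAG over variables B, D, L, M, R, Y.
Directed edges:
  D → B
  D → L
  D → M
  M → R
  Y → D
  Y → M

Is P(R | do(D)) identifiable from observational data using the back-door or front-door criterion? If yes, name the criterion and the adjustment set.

P(R|do(D)): backdoor, adjust for {Y}.

desc(D)\{D}={B,L,M,R}; candidates ⊆ {Y}.
size 0: {}; under {} D still reaches {M,R,Y} ∋ R.
{Y}: D⊥R given {Y} in G with D→· removed — back-door holds.
P(R|do(D)) = Σ_{Y} P(R|D,Y)·P(Y).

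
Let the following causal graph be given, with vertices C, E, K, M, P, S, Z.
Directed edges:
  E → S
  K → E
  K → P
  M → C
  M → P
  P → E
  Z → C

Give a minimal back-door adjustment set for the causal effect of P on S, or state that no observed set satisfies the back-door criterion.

desc(P)\{P}={E,S}; candidates ⊆ {C,K,M,Z}.
size 0: {}; under {} P still reaches {C,E,K,M,S} ∋ S.
{K}: P⊥S given {K} in G with P→· removed — back-door holds.

P→S: minimal back-door set {K}.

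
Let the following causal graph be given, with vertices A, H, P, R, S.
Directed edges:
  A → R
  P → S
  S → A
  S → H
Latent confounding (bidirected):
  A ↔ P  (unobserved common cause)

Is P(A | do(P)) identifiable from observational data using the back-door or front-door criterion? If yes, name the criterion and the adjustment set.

desc(P)\{P}={A,H,R,S}; candidates ⊆ {—}.
P↔A: latent back-door arc(s) into P.
size 0: {}; under {} P still reaches {A,R} ∋ A.
P↔A cannot be blocked by any observed set — no back-door set.
{S}: (i) intercepts every directed P→A path; (ii) no back-door P→{S}; (iii) {P} blocks every back-door {S}→A. Front-door holds.
P(A|do(P)) = Σ_{S} P(S|P) Σ_{P'} P(A|S,P')P(P').

P(A|do(P)): frontdoor, adjust for {S}.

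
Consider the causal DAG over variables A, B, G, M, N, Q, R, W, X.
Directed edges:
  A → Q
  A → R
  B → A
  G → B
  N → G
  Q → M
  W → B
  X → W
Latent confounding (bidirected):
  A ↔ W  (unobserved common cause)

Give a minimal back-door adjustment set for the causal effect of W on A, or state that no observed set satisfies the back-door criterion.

desc(W)\{W}={A,B,M,Q,R}; candidates ⊆ {G,N,X}.
W↔A: latent back-door arc(s) into W.
size 0: {}; under {} W still reaches {A,M,Q,R,X} ∋ A.
size 1: {G}, {N}, {X}; under {G} W still reaches {A,M,Q,R,X} ∋ A.
size 2: {G,N}, {G,X}, {N,X}; under {G,N} W still reaches {A,M,Q,R,X} ∋ A.
W↔A cannot be blocked by any observed set — no back-door set.

W→A: no observed back-door set.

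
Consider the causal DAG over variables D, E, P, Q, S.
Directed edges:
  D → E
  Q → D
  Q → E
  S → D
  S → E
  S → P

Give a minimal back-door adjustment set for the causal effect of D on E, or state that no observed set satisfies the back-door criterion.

desc(D)\{D}={E}; candidates ⊆ {P,Q,S}.
size 0: {}; under {} D still reaches {E,P,Q,S} ∋ E.
size 1: {P}, {Q}, {S}; under {P} D still reaches {E,Q,S} ∋ E.
{Q,S}: D⊥E given {Q,S} in G with D→· removed — back-door holds.

D→E: minimal back-door set {Q, S}.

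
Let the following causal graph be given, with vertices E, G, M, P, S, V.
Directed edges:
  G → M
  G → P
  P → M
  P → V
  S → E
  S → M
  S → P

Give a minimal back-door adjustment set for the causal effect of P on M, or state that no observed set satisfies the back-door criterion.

desc(P)\{P}={M,V}; candidates ⊆ {E,G,S}.
size 0: {}; under {} P still reaches {E,G,M,S} ∋ M.
size 1: {E}, {G}, {S}; under {E} P still reaches {G,M,S} ∋ M.
{G,S}: P⊥M given {G,S} in G with P→· removed — back-door holds.

P→M: minimal back-door set {G, S}.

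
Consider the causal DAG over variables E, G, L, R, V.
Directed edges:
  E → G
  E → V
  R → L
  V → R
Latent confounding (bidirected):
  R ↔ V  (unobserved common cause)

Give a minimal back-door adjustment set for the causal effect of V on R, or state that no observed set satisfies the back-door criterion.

V→R: no observed back-door set.

desc(V)\{V}={L,R}; candidates ⊆ {E,G}.
V↔R: latent back-door arc(s) into V.
size 0: {}; under {} V still reaches {E,G,L,R} ∋ R.
size 1: {E}, {G}; under {E} V still reaches {L,R} ∋ R.
size 2: {E,G}; under {E,G} V still reaches {L,R} ∋ R.
V↔R cannot be blocked by any observed set — no back-door set.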